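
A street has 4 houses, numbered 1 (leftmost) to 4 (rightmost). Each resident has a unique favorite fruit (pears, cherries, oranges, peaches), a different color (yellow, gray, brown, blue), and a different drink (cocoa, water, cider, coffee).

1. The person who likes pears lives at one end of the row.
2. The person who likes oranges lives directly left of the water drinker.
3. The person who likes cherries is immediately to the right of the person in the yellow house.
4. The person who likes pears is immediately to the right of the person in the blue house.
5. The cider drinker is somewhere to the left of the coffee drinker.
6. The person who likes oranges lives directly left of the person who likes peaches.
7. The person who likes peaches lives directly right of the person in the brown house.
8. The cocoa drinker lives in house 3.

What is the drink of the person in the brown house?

cider

The person who likes pears is in house 4 (clue 4).
The person in the blue house is in house 3 (clue 4).
The cocoa drinker is in house 3 (clue 8).
So house 1 gets oranges for favorite fruit.
The only color still possible for house 4 is gray.
House 1 drink: only cider fits.
Clue 2 places the water drinker in house 2.
Clue 6: the person who likes peaches is in house 2.
Clue 7: the person in the brown house is in house 1.
House 3's favorite fruit must be cherries (nothing else left).
House 2's color must be yellow (nothing else left).
So house 4 gets coffee for drink.
So: house 1 = oranges/brown/cider, house 2 = peaches/yellow/water, house 3 = cherries/blue/cocoa, house 4 = pears/gray/coffee.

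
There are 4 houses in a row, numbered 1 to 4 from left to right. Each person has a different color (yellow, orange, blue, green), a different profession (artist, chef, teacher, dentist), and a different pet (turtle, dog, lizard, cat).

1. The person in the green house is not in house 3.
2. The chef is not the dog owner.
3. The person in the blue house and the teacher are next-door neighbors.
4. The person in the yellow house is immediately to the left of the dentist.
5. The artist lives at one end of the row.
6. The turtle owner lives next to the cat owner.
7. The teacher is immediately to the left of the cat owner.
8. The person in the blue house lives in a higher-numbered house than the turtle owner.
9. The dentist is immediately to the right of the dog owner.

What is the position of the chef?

4

The artist is narrowed to house 1 or 4; consider each.
Placing it in house 4 leads to a contradiction, so it's in house 1.
The person in the blue house is narrowed to house 3 or 4; consider each.
Placing it in house 3 leads to a contradiction, so it's in house 4.
From clue 3, the teacher must be in house 3.
The cat owner is in house 4 (clue 7).
Clue 6 places the turtle owner in house 3.
So house 1 gets dog for pet.
So house 2 gets lizard for pet.
The dentist is in house 2 (clue 9).
So house 4 gets chef for profession.
The person in the yellow house is in house 1 (clue 4).
So house 2 gets green for color.
That leaves orange as the color for house 3.
So: house 1 = yellow/artist/dog, house 2 = green/dentist/lizard, house 3 = orange/teacher/turtle, house 4 = blue/chef/cat.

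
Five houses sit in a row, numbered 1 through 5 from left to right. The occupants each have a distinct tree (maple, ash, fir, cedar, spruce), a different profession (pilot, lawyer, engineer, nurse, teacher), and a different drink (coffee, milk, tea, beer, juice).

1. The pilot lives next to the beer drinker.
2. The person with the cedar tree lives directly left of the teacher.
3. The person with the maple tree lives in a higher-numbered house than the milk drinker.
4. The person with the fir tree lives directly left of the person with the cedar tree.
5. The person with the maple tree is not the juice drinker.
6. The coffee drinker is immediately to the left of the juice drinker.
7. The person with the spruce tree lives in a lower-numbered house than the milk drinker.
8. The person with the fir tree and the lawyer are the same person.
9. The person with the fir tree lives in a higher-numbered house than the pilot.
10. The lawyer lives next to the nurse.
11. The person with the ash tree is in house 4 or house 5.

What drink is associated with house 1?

So house 1 gets spruce for tree.
That leaves fir as the tree for house 2.
Clue 4: the person with the cedar tree is in house 3.
Clue 8 places the lawyer in house 2.
Clue 9 places the pilot in house 1.
House 3 profession: only nurse fits.
The beer drinker is in house 2 (clue 1).
Clue 2 places the teacher in house 4.
House 5 profession: only engineer fits.
That leaves tea as the drink for house 1.
So house 5 gets juice for drink.
Clue 5 places the person with the maple tree in house 4.
From clue 6, the coffee drinker must be in house 4.
That leaves ash as the tree for house 5.
House 3's drink must be milk (nothing else left).
So: house 1 = spruce/pilot/tea, house 2 = fir/lawyer/beer, house 3 = cedar/nurse/milk, house 4 = maple/teacher/coffee, house 5 = ash/engineer/juice.

tea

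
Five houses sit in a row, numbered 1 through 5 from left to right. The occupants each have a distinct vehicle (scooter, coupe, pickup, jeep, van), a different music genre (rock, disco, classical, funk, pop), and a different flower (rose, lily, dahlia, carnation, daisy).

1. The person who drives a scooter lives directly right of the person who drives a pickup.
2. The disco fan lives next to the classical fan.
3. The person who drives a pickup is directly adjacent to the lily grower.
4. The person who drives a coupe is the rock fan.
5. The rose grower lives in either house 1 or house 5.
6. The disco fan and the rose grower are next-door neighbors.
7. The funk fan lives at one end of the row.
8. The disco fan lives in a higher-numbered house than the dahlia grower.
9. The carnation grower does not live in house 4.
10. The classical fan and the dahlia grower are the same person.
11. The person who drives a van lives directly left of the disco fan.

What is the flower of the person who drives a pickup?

carnation

The person who drives a van is narrowed to house 1 or 3; consider each.
Placing it in house 1 leads to a contradiction, so it's in house 3.
From clue 11, the disco fan must be in house 4.
Clue 2 places the classical fan in house 3.
From clue 6, the rose grower must be in house 5.
The dahlia grower is in house 3 (clue 10).
House 4's flower must be daisy (nothing else left).
From clue 3, the person who drives a pickup must be in house 1.
House 4's vehicle must be jeep (nothing else left).
House 1's flower must be carnation (nothing else left).
House 2 flower: only lily fits.
The person who drives a scooter is in house 2 (clue 1).
House 5's vehicle must be coupe (nothing else left).
From clue 4, the rock fan must be in house 5.
So house 1 gets funk for music genre.
The only music genre still possible for house 2 is pop.
So: house 1 = pickup/funk/carnation, house 2 = scooter/pop/lily, house 3 = van/classical/dahlia, house 4 = jeep/disco/daisy, house 5 = coupe/rock/rose.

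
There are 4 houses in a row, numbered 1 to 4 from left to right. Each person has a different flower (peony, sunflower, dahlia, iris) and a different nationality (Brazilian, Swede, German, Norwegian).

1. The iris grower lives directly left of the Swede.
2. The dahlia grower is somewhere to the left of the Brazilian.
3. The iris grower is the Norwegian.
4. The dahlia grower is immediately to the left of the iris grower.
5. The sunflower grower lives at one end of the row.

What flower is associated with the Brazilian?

sunflower

The only nationality still possible for house 1 is German.
The dahlia grower is narrowed to house 1 or 2; consider each.
Placing it in house 2 leads to a contradiction, so it's in house 1.
The iris grower is in house 2 (clue 4).
That leaves peony as the flower for house 3.
So house 4 gets sunflower for flower.
By clue 1, the Swede is in house 3.
Clue 3: the Norwegian is in house 2.
The only nationality still possible for house 4 is Brazilian.
So: house 1 = dahlia/German, house 2 = iris/Norwegian, house 3 = peony/Swede, house 4 = sunflower/Brazilian.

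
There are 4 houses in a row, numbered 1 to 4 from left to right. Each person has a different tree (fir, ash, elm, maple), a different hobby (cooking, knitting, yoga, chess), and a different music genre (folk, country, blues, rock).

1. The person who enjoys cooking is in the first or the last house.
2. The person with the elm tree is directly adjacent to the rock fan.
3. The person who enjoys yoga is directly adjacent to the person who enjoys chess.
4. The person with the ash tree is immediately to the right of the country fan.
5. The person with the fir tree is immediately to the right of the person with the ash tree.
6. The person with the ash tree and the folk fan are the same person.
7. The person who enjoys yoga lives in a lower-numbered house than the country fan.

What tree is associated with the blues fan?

From clue 4, the person with the ash tree must be in house 3.
By clue 4, the country fan is in house 2.
Clue 5 places the person with the fir tree in house 4.
Clue 6 places the folk fan in house 3.
By clue 7, the person who enjoys yoga is in house 1.
Clue 2: the person with the elm tree is in house 2.
Clue 2: the rock fan is in house 1.
Clue 3 places the person who enjoys chess in house 2.
The only tree still possible for house 1 is maple.
So house 3 gets knitting for hobby.
House 4's hobby must be cooking (nothing else left).
House 4 music genre: only blues fits.
So: house 1 = maple/yoga/rock, house 2 = elm/chess/country, house 3 = ash/knitting/folk, house 4 = fir/cooking/blues.

fir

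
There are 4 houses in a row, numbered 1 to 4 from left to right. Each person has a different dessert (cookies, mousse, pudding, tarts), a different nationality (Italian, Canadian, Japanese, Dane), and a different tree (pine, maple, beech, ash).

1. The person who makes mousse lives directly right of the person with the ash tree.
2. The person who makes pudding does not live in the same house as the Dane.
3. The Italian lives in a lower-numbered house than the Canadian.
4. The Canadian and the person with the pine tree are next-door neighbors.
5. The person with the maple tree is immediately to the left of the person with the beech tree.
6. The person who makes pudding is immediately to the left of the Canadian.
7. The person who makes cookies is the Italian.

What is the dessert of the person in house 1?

cookies

The person who makes cookies is narrowed to house 1 or 2 or 3; consider each.
Placing it in house 2 and house 3 leads to a contradiction, so it's in house 1.
From clue 7, the Italian must be in house 1.
The person who makes pudding is narrowed to house 2 or 3; consider each.
Placing it in house 3 leads to a contradiction, so it's in house 2.
From clue 6, the Canadian must be in house 3.
That leaves Japanese as the nationality for house 2.
The only nationality still possible for house 4 is Dane.
The only tree still possible for house 1 is maple.
Clue 5: the person with the beech tree is in house 2.
The only tree still possible for house 3 is ash.
The only tree still possible for house 4 is pine.
Clue 1 places the person who makes mousse in house 4.
House 3 dessert: only tarts fits.
So: house 1 = cookies/Italian/maple, house 2 = pudding/Japanese/beech, house 3 = tarts/Canadian/ash, house 4 = mousse/Dane/pine.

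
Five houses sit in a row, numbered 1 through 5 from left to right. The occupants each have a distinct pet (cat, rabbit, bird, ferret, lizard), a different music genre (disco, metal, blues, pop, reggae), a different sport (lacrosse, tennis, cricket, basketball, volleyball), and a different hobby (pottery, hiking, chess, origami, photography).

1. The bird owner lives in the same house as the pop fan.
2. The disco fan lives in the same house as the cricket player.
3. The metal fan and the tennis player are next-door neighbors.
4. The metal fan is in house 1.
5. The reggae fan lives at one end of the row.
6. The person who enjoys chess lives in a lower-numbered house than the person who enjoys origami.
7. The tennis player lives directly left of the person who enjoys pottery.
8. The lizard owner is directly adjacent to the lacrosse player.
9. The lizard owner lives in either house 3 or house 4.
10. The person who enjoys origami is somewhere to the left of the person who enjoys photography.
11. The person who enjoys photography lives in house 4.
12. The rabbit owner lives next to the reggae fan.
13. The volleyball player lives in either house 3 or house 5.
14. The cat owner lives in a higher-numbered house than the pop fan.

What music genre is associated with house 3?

disco

Clue 4 places the metal fan in house 1.
By clue 11, the person who enjoys photography is in house 4.
House 5 music genre: only reggae fits.
The tennis player is in house 2 (clue 3).
From clue 7, the person who enjoys pottery must be in house 3.
Clue 12: the rabbit owner is in house 4.
The only pet still possible for house 1 is ferret.
The only pet still possible for house 2 is bird.
So house 3 gets lizard for pet.
House 5's pet must be cat (nothing else left).
The only sport still possible for house 1 is basketball.
House 2 hobby: only origami fits.
House 5's hobby must be hiking (nothing else left).
Clue 1: the pop fan is in house 2.
The lacrosse player is in house 4 (clue 8).
So house 3 gets cricket for sport.
House 5 sport: only volleyball fits.
The only hobby still possible for house 1 is chess.
The disco fan is in house 3 (clue 2).
That leaves blues as the music genre for house 4.
So: house 1 = ferret/metal/basketball/chess, house 2 = bird/pop/tennis/origami, house 3 = lizard/disco/cricket/pottery, house 4 = rabbit/blues/lacrosse/photography, house 5 = cat/reggae/volleyball/hiking.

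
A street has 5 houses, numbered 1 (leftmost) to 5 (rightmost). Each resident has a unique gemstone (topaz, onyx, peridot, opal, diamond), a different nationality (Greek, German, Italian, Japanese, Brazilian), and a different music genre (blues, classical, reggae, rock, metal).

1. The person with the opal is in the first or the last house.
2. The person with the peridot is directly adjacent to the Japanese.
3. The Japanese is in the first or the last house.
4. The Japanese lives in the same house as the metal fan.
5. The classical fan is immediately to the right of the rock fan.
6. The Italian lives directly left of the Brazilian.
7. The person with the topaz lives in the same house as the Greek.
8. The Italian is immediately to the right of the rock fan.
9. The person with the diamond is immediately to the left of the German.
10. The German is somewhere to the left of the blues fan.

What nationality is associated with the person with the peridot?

German

The person with the opal is narrowed to house 1 or 5; consider each.
Placing it in house 1 leads to a contradiction, so it's in house 5.
The person with the peridot is narrowed to house 2 or 4; consider each.
Placing it in house 4 leads to a contradiction, so it's in house 2.
Clue 2 places the Japanese in house 1.
The metal fan is in house 1 (clue 4).
That leaves Brazilian as the nationality for house 5.
From clue 6, the Italian must be in house 4.
Clue 8: the rock fan is in house 3.
House 2's nationality must be German (nothing else left).
That leaves Greek as the nationality for house 3.
That leaves reggae as the music genre for house 2.
That leaves blues as the music genre for house 5.
Clue 7: the person with the topaz is in house 3.
The person with the diamond is in house 1 (clue 9).
House 4's gemstone must be onyx (nothing else left).
So house 4 gets classical for music genre.
So: house 1 = diamond/Japanese/metal, house 2 = peridot/German/reggae, house 3 = topaz/Greek/rock, house 4 = onyx/Italian/classical, house 5 = opal/Brazilian/blues.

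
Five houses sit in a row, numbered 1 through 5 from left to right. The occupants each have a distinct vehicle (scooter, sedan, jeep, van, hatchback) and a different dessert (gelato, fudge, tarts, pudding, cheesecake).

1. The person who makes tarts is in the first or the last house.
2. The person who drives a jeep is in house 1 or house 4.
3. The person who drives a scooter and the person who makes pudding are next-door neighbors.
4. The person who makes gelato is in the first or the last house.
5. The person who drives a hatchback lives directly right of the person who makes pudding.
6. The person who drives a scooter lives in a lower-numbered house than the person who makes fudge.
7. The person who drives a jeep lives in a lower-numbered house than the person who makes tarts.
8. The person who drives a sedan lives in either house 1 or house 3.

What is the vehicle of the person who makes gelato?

The person who makes tarts is in house 5 (clue 7).
That leaves gelato as the dessert for house 1.
The person who drives a jeep is narrowed to house 1 or 4; consider each.
Placing it in house 4 leads to a contradiction, so it's in house 1.
House 3's vehicle must be sedan (nothing else left).
The person who makes pudding is in house 3 (clue 3).
The person who drives a hatchback is in house 4 (clue 5).
House 2 vehicle: only scooter fits.
House 5's vehicle must be van (nothing else left).
House 2 dessert: only cheesecake fits.
So house 4 gets fudge for dessert.
So: house 1 = jeep/gelato, house 2 = scooter/cheesecake, house 3 = sedan/pudding, house 4 = hatchback/fudge, house 5 = van/tarts.

jeep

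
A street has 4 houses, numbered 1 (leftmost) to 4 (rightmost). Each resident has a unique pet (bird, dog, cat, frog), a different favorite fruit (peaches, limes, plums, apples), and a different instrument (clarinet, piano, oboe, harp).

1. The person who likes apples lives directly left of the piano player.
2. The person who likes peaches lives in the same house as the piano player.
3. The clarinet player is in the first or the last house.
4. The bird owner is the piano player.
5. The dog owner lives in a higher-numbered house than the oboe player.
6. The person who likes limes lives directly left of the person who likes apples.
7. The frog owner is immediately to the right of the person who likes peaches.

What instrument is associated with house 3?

So house 1 gets cat for pet.
That leaves plums as the favorite fruit for house 4.
Clue 2 places the person who likes peaches in house 3.
From clue 2, the piano player must be in house 3.
By clue 4, the bird owner is in house 3.
The frog owner is in house 4 (clue 7).
House 2's pet must be dog (nothing else left).
So house 1 gets limes for favorite fruit.
The only favorite fruit still possible for house 2 is apples.
The oboe player is in house 1 (clue 5).
So house 2 gets harp for instrument.
House 4's instrument must be clarinet (nothing else left).
So: house 1 = cat/limes/oboe, house 2 = dog/apples/harp, house 3 = bird/peaches/piano, house 4 = frog/plums/clarinet.

piano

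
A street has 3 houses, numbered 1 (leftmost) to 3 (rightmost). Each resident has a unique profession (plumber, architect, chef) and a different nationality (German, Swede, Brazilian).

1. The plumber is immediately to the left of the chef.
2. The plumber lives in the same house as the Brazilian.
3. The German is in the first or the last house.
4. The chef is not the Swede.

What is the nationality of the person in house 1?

The chef is narrowed to house 2 or 3; consider each.
Placing it in house 2 leads to a contradiction, so it's in house 3.
Clue 1 places the plumber in house 2.
Clue 2: the Brazilian is in house 2.
So house 1 gets architect for profession.
The only nationality still possible for house 3 is German.
That leaves Swede as the nationality for house 1.
So: house 1 = architect/Swede, house 2 = plumber/Brazilian, house 3 = chef/German.

Swede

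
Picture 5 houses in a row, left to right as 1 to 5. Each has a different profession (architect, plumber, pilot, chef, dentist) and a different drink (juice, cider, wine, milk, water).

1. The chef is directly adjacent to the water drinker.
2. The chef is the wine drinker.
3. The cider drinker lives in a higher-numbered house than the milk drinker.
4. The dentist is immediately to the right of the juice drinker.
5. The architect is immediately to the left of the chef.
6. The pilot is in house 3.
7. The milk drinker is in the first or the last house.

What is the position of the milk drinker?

Clue 6 places the pilot in house 3.
Clue 7 places the milk drinker in house 1.
The architect is narrowed to house 1 or 4; consider each.
Placing it in house 4 leads to a contradiction, so it's in house 1.
By clue 5, the chef is in house 2.
Clue 1: the water drinker is in house 3.
Clue 2: the wine drinker is in house 2.
The only drink still possible for house 5 is cider.
From clue 4, the dentist must be in house 5.
That leaves plumber as the profession for house 4.
That leaves juice as the drink for house 4.
So: house 1 = architect/milk, house 2 = chef/wine, house 3 = pilot/water, house 4 = plumber/juice, house 5 = dentist/cider.

1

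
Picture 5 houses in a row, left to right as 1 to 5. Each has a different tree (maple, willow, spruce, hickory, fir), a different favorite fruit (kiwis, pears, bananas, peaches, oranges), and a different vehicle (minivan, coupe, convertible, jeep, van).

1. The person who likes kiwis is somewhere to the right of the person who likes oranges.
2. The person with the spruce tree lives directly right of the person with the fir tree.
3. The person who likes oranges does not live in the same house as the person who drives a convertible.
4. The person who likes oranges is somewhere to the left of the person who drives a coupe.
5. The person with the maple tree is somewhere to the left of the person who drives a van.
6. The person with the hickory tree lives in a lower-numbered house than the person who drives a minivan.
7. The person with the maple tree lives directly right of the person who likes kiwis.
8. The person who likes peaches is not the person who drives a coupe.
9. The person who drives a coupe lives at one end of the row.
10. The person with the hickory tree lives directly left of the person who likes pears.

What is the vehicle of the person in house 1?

Clue 9: the person who drives a coupe is in house 5.
The person with the maple tree is in house 3 (clue 5).
By clue 5, the person who drives a van is in house 4.
The person who likes kiwis is in house 2 (clue 7).
House 1's favorite fruit must be oranges (nothing else left).
House 5's favorite fruit must be bananas (nothing else left).
The person with the hickory tree is in house 2 (clue 10).
From clue 10, the person who likes pears must be in house 3.
So house 4 gets peaches for favorite fruit.
The only vehicle still possible for house 1 is jeep.
By clue 2, the person with the fir tree is in house 4.
Clue 6: the person who drives a minivan is in house 3.
That leaves willow as the tree for house 1.
House 5 tree: only spruce fits.
House 2's vehicle must be convertible (nothing else left).
So: house 1 = willow/oranges/jeep, house 2 = hickory/kiwis/convertible, house 3 = maple/pears/minivan, house 4 = fir/peaches/van, house 5 = spruce/bananas/coupe.

jeep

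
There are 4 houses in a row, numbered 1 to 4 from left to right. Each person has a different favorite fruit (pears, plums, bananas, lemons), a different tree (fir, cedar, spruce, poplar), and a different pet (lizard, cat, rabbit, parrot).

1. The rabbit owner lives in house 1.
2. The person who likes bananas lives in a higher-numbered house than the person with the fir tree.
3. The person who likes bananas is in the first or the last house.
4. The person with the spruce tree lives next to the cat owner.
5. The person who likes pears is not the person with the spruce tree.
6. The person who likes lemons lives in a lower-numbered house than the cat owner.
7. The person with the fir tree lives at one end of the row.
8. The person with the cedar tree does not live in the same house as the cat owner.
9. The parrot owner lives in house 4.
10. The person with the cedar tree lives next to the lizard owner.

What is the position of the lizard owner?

3

From clue 1, the rabbit owner must be in house 1.
Clue 3 places the person who likes bananas in house 4.
From clue 7, the person with the fir tree must be in house 1.
By clue 9, the parrot owner is in house 4.
The person who likes lemons is narrowed to house 1 or 2; consider each.
Placing it in house 2 leads to a contradiction, so it's in house 1.
The person who likes pears is narrowed to house 2 or 3; consider each.
Placing it in house 3 leads to a contradiction, so it's in house 2.
That leaves plums as the favorite fruit for house 3.
The person with the spruce tree is narrowed to house 3 or 4; consider each.
Placing it in house 4 leads to a contradiction, so it's in house 3.
The cat owner is in house 2 (clue 4).
The only tree still possible for house 2 is poplar.
House 4's tree must be cedar (nothing else left).
The only pet still possible for house 3 is lizard.
So: house 1 = lemons/fir/rabbit, house 2 = pears/poplar/cat, house 3 = plums/spruce/lizard, house 4 = bananas/cedar/parrot.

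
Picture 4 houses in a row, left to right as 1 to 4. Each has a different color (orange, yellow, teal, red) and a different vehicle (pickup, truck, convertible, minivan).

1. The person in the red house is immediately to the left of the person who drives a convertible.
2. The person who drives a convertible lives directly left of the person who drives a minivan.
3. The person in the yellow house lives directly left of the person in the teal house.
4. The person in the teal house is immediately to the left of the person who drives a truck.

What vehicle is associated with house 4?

The only color still possible for house 4 is orange.
House 1's vehicle must be pickup (nothing else left).
House 2's vehicle must be convertible (nothing else left).
The person in the red house is in house 1 (clue 1).
The person who drives a minivan is in house 3 (clue 2).
That leaves teal as the color for house 3.
The only vehicle still possible for house 4 is truck.
That leaves yellow as the color for house 2.
So: house 1 = red/pickup, house 2 = yellow/convertible, house 3 = teal/minivan, house 4 = orange/truck.

truck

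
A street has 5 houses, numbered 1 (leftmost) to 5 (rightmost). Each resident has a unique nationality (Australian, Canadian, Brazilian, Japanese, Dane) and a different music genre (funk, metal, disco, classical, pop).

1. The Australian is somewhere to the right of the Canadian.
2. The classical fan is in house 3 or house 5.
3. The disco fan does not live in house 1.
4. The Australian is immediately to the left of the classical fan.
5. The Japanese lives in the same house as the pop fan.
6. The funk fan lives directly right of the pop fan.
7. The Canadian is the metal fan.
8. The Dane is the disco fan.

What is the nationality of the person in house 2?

Dane

The Australian is narrowed to house 2 or 4; consider each.
Placing it in house 2 leads to a contradiction, so it's in house 4.
By clue 4, the classical fan is in house 5.
House 5's nationality must be Brazilian (nothing else left).
So house 4 gets funk for music genre.
From clue 6, the pop fan must be in house 3.
That leaves metal as the music genre for house 1.
House 2 music genre: only disco fits.
Clue 5 places the Japanese in house 3.
Clue 7 places the Canadian in house 1.
By clue 8, the Dane is in house 2.
So: house 1 = Canadian/metal, house 2 = Dane/disco, house 3 = Japanese/pop, house 4 = Australian/funk, house 5 = Brazilian/classical.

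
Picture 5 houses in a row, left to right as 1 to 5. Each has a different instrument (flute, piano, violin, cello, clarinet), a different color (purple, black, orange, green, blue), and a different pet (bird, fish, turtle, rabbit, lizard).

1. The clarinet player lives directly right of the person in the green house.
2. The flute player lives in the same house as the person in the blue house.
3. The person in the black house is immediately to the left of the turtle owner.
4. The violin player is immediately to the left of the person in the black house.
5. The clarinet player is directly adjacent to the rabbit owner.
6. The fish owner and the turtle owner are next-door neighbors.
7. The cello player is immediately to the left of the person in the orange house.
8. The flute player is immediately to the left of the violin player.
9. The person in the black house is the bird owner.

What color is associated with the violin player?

green

The flute player is narrowed to house 1 or 2; consider each.
Placing it in house 2 leads to a contradiction, so it's in house 1.
From clue 2, the person in the blue house must be in house 1.
From clue 8, the violin player must be in house 2.
Clue 4 places the person in the black house in house 3.
Clue 9: the bird owner is in house 3.
That leaves lizard as the pet for house 1.
House 2's pet must be rabbit (nothing else left).
The turtle owner is in house 4 (clue 3).
The clarinet player is in house 3 (clue 5).
By clue 6, the fish owner is in house 5.
So house 5 gets piano for instrument.
Clue 1 places the person in the green house in house 2.
The person in the orange house is in house 5 (clue 7).
That leaves cello as the instrument for house 4.
The only color still possible for house 4 is purple.
So: house 1 = flute/blue/lizard, house 2 = violin/green/rabbit, house 3 = clarinet/black/bird, house 4 = cello/purple/turtle, house 5 = piano/orange/fish.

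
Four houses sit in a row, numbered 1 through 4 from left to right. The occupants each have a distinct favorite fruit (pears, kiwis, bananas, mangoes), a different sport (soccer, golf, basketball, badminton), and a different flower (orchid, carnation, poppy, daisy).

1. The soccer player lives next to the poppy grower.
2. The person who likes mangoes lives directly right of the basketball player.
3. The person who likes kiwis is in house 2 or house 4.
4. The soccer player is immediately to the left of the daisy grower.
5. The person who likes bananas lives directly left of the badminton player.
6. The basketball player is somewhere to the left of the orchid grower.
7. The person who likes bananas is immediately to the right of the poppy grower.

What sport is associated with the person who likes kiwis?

So house 1 gets pears for favorite fruit.
The person who likes bananas is narrowed to house 2 or 3; consider each.
Placing it in house 2 leads to a contradiction, so it's in house 3.
From clue 5, the badminton player must be in house 4.
By clue 7, the poppy grower is in house 2.
That leaves carnation as the flower for house 1.
From clue 4, the soccer player must be in house 3.
Clue 4: the daisy grower is in house 4.
House 1 sport: only basketball fits.
The only sport still possible for house 2 is golf.
House 3 flower: only orchid fits.
The person who likes mangoes is in house 2 (clue 2).
House 4 favorite fruit: only kiwis fits.
So: house 1 = pears/basketball/carnation, house 2 = mangoes/golf/poppy, house 3 = bananas/soccer/orchid, house 4 = kiwis/badminton/daisy.

badminton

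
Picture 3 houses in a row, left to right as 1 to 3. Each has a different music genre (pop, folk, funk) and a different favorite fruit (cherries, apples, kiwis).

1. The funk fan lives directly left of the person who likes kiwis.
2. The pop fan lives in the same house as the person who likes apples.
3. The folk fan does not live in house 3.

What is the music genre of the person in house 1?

funk

The only music genre still possible for house 3 is pop.
Clue 2 places the person who likes apples in house 3.
House 1 favorite fruit: only cherries fits.
So house 2 gets kiwis for favorite fruit.
Clue 1 places the funk fan in house 1.
That leaves folk as the music genre for house 2.
So: house 1 = funk/cherries, house 2 = folk/kiwis, house 3 = pop/apples.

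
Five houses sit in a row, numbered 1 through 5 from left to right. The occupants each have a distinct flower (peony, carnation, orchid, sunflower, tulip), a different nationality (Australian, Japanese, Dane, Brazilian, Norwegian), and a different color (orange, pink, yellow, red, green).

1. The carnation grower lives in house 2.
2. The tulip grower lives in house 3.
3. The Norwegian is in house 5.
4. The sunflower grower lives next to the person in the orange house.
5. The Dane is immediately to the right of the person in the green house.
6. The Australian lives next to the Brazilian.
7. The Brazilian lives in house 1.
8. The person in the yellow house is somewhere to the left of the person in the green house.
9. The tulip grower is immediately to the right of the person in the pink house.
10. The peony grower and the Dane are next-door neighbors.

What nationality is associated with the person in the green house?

Japanese

Clue 1: the carnation grower is in house 2.
From clue 2, the tulip grower must be in house 3.
The Norwegian is in house 5 (clue 3).
From clue 7, the Brazilian must be in house 1.
From clue 9, the person in the pink house must be in house 2.
Clue 5 places the Dane in house 4.
By clue 5, the person in the green house is in house 3.
From clue 6, the Australian must be in house 2.
By clue 8, the person in the yellow house is in house 1.
The peony grower is in house 5 (clue 10).
House 1's flower must be orchid (nothing else left).
The only flower still possible for house 4 is sunflower.
House 3 nationality: only Japanese fits.
The person in the orange house is in house 5 (clue 4).
House 4 color: only red fits.
So: house 1 = orchid/Brazilian/yellow, house 2 = carnation/Australian/pink, house 3 = tulip/Japanese/green, house 4 = sunflower/Dane/red, house 5 = peony/Norwegian/orange.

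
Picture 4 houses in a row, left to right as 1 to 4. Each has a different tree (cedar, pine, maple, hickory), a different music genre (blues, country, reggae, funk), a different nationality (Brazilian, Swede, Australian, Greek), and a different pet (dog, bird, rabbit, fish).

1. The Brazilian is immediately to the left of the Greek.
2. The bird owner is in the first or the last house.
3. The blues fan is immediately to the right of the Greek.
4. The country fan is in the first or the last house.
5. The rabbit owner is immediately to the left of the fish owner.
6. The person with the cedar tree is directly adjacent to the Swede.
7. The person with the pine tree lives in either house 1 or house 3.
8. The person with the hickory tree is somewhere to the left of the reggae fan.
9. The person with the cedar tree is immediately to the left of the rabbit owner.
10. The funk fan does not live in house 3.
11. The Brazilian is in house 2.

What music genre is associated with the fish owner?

Clue 11: the Brazilian is in house 2.
That leaves maple as the tree for house 4.
House 3's nationality must be Greek (nothing else left).
From clue 3, the blues fan must be in house 4.
By clue 6, the person with the cedar tree is in house 2.
From clue 6, the Swede must be in house 1.
The rabbit owner is in house 3 (clue 9).
The only music genre still possible for house 1 is country.
The only music genre still possible for house 2 is funk.
So house 3 gets reggae for music genre.
The only nationality still possible for house 4 is Australian.
So house 2 gets dog for pet.
The only pet still possible for house 4 is fish.
The person with the hickory tree is in house 1 (clue 8).
That leaves pine as the tree for house 3.
So house 1 gets bird for pet.
So: house 1 = hickory/country/Swede/bird, house 2 = cedar/funk/Brazilian/dog, house 3 = pine/reggae/Greek/rabbit, house 4 = maple/blues/Australian/fish.

blues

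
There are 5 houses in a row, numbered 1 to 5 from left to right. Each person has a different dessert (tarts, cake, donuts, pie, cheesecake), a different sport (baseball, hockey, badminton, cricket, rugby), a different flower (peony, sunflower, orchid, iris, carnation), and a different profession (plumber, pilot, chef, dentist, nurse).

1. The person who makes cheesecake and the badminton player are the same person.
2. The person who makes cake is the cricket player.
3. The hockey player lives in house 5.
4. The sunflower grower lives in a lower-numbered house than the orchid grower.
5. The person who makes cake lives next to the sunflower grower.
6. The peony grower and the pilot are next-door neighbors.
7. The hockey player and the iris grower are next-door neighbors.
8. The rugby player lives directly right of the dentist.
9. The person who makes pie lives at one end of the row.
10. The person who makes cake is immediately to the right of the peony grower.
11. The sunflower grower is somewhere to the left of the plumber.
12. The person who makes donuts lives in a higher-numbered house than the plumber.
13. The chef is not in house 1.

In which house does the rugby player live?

From clue 3, the hockey player must be in house 5.
Clue 7: the iris grower is in house 4.
The person who makes pie is narrowed to house 1 or 5; consider each.
Placing it in house 5 leads to a contradiction, so it's in house 1.
The only sport still possible for house 1 is baseball.
The person who makes cake is narrowed to house 2 or 3 or 4; consider each.
Placing it in house 3 and house 4 leads to a contradiction, so it's in house 2.
Clue 2 places the cricket player in house 2.
From clue 10, the peony grower must be in house 1.
House 3's flower must be sunflower (nothing else left).
The orchid grower is in house 5 (clue 4).
The pilot is in house 2 (clue 6).
From clue 11, the plumber must be in house 4.
Clue 12: the person who makes donuts is in house 5.
The only flower still possible for house 2 is carnation.
So house 1 gets nurse for profession.
The only profession still possible for house 3 is dentist.
That leaves chef as the profession for house 5.
Clue 8 places the rugby player in house 4.
House 3 sport: only badminton fits.
The person who makes cheesecake is in house 3 (clue 1).
House 4 dessert: only tarts fits.
So: house 1 = pie/baseball/peony/nurse, house 2 = cake/cricket/carnation/pilot, house 3 = cheesecake/badminton/sunflower/dentist, house 4 = tarts/rugby/iris/plumber, house 5 = donuts/hockey/orchid/chef.

4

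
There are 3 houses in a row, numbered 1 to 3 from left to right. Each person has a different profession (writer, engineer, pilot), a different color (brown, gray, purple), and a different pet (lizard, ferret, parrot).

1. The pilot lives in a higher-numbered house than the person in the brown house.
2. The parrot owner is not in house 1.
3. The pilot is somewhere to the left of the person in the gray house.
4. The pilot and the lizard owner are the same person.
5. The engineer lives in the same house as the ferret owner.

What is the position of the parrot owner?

3

From clue 3, the pilot must be in house 2.
Clue 3 places the person in the gray house in house 3.
The lizard owner is in house 2 (clue 4).
House 1 pet: only ferret fits.
House 3's pet must be parrot (nothing else left).
Clue 1: the person in the brown house is in house 1.
The engineer is in house 1 (clue 5).
House 3's profession must be writer (nothing else left).
House 2's color must be purple (nothing else left).
So: house 1 = engineer/brown/ferret, house 2 = pilot/purple/lizard, house 3 = writer/gray/parrot.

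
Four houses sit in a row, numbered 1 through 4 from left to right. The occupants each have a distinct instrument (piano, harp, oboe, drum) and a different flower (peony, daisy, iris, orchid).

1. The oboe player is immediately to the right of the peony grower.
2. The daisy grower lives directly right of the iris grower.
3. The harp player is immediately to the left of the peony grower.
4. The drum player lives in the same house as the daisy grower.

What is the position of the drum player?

The harp player is narrowed to house 1 or 2; consider each.
Placing it in house 2 leads to a contradiction, so it's in house 1.
The peony grower is in house 2 (clue 3).
The oboe player is in house 3 (clue 1).
From clue 2, the daisy grower must be in house 4.
Clue 2: the iris grower is in house 3.
By clue 4, the drum player is in house 4.
The only instrument still possible for house 2 is piano.
House 1's flower must be orchid (nothing else left).
So: house 1 = harp/orchid, house 2 = piano/peony, house 3 = oboe/iris, house 4 = drum/daisy.

4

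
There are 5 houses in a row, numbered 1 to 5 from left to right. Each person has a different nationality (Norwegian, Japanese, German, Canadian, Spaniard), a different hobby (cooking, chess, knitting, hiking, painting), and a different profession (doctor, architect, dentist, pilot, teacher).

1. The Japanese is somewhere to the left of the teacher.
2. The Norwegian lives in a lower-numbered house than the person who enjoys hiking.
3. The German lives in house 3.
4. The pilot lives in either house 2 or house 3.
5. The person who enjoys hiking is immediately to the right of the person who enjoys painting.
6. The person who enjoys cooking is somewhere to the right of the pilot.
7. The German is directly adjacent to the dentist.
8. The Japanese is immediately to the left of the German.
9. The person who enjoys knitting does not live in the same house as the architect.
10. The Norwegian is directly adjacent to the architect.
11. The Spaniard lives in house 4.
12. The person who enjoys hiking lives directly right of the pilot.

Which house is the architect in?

Clue 3: the German is in house 3.
Clue 8 places the Japanese in house 2.
From clue 11, the Spaniard must be in house 4.
That leaves Canadian as the nationality for house 5.
Clue 10: the architect is in house 2.
House 1 nationality: only Norwegian fits.
House 1 profession: only doctor fits.
The only profession still possible for house 3 is pilot.
So house 4 gets dentist for profession.
House 5's profession must be teacher (nothing else left).
By clue 12, the person who enjoys hiking is in house 4.
Clue 5 places the person who enjoys painting in house 3.
The only hobby still possible for house 2 is chess.
That leaves cooking as the hobby for house 5.
So house 1 gets knitting for hobby.
So: house 1 = Norwegian/knitting/doctor, house 2 = Japanese/chess/architect, house 3 = German/painting/pilot, house 4 = Spaniard/hiking/dentist, house 5 = Canadian/cooking/teacher.

2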